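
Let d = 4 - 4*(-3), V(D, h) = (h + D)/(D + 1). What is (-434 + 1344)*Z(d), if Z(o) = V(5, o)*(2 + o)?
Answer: 57330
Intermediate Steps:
V(D, h) = (D + h)/(1 + D)
d = 16 (d = 4 + 12 = 16)
Z(o) = (2 + o)*(⅚ + o/6) (Z(o) = ((5 + o)/(1 + 5))*(2 + o) = ((5 + o)/6)*(2 + o) = (⅚ + o/6)*(2 + o) = (2 + o)*(⅚ + o/6))
(-434 + 1344)*Z(d) = (-434 + 1344)*((2 + 16)*(5 + 16)/6) = 910*((⅙)*18*21) = 910*63 = 57330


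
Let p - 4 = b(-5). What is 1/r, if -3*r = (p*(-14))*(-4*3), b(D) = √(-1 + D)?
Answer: I/(56*(√6 - 4*I)) ≈ -0.0032468 + 0.0019882*I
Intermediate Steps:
p = 4 + I*√6 (p = 4 + √(-1 - 5) = 4 + √(-6) = 4 + I*√6 ≈ 4.0 + 2.4495*I)
r = -224 - 56*I*√6 (r = -(4 + I*√6)*(-14)*(-4*3)/3 = -(-56 - 14*I*√6)*(-12)/3 = -(672 + 168*I*√6)/3 = -224 - 56*I*√6 ≈ -224.0 - 137.17*I)
1/r = 1/(-224 - 56*I*√6)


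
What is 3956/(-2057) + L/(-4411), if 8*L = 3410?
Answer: -6664259/3299428 ≈ -2.0198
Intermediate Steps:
L = 1705/4 (L = (⅛)*3410 = 1705/4 ≈ 426.25)
3956/(-2057) + L/(-4411) = 3956/(-2057) + (1705/4)/(-4411) = 3956*(-1/2057) + (1705/4)*(-1/4411) = -3956/2057 - 155/1604 = -6664259/3299428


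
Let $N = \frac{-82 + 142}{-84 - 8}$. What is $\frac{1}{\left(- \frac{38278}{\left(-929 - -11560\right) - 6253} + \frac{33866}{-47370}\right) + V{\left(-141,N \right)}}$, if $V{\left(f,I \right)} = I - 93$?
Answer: $- \frac{1192468695}{122955877306} \approx -0.0096983$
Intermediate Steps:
$N = - \frac{15}{23}$ ($N = \frac{60}{-92} = 60 \left(- \frac{1}{92}\right) = - \frac{15}{23} \approx -0.65217$)
$V{\left(f,I \right)} = -93 + I$
$\frac{1}{\left(- \frac{38278}{\left(-929 - -11560\right) - 6253} + \frac{33866}{-47370}\right) + V{\left(-141,N \right)}} = \frac{1}{\left(- \frac{38278}{\left(-929 - -11560\right) - 6253} + \frac{33866}{-47370}\right) - \frac{2154}{23}} = \frac{1}{\left(- \frac{38278}{\left(-929 + 11560\right) - 6253} + 33866 \left(- \frac{1}{47370}\right)\right) - \frac{2154}{23}} = \frac{1}{\left(- \frac{38278}{10631 - 6253} - \frac{16933}{23685}\right) - \frac{2154}{23}} = \frac{1}{\left(- \frac{38278}{4378} - \frac{16933}{23685}\right) - \frac{2154}{23}} = \frac{1}{\left(\left(-38278\right) \frac{1}{4378} - \frac{16933}{23685}\right) - \frac{2154}{23}} = \frac{1}{\left(- \frac{19139}{2189} - \frac{16933}{23685}\right) - \frac{2154}{23}} = \frac{1}{- \frac{490373552}{51846465} - \frac{2154}{23}} = \frac{1}{- \frac{122955877306}{1192468695}} = - \frac{1192468695}{122955877306}$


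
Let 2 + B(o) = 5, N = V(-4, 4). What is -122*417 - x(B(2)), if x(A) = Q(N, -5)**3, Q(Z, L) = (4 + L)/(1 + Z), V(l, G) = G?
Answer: -6359249/125 ≈ -50874.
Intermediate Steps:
N = 4
Q(Z, L) = (4 + L)/(1 + Z)
B(o) = 3 (B(o) = -2 + 5 = 3)
x(A) = -1/125 (x(A) = ((4 - 5)/(1 + 4))**3 = (-1/5)**3 = -1/125)
-122*417 - x(B(2)) = -122*417 - 1*(-1/125) = -50874 + 1/125 = -6359249/125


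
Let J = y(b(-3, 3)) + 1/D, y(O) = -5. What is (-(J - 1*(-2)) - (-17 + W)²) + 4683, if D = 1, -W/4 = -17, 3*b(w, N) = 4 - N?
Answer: 2084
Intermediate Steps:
b(w, N) = 4/3 - N/3 (b(w, N) = (4 - N)/3 = 4/3 - N/3)
W = 68 (W = -4*(-17) = 68)
J = -4 (J = -5 + 1/1 = -5 + 1 = -4)
(-(J - 1*(-2)) - (-17 + W)²) + 4683 = (-(-4 - 1*(-2)) - (-17 + 68)²) + 4683 = (-(-4 + 2) - 1*51²) + 4683 = (-1*(-2) - 1*2601) + 4683 = (2 - 2601) + 4683 = -2599 + 4683 = 2084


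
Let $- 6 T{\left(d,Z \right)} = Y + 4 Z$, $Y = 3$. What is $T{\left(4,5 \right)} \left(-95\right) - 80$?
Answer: $\frac{1705}{6} \approx 284.17$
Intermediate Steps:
$T{\left(d,Z \right)} = - \frac{1}{2} - \frac{2 Z}{3}$ ($T{\left(d,Z \right)} = - \frac{3 + 4 Z}{6} = - \frac{1}{2} - \frac{2 Z}{3}$)
$T{\left(4,5 \right)} \left(-95\right) - 80 = \left(- \frac{1}{2} - \frac{10}{3}\right) \left(-95\right) - 80 = \left(- \frac{23}{6}\right) \left(-95\right) - 80 = \frac{2185}{6} - 80 = \frac{1705}{6}$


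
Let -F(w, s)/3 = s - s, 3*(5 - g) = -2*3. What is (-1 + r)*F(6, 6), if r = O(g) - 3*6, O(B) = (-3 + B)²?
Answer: 0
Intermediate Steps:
g = 7 (g = 5 - (-2)*3/3 = 5 - ⅓*(-6) = 5 + 2 = 7)
F(w, s) = 0 (F(w, s) = -3*(s - s) = -3*0 = 0)
r = -2 (r = (-3 + 7)² - 3*6 = 4² - 18 = 16 - 18 = -2)
(-1 + r)*F(6, 6) = (-1 - 2)*0 = -3*0 = 0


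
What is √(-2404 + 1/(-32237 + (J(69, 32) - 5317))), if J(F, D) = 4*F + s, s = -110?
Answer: I*√840115398291/18694 ≈ 49.031*I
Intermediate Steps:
J(F, D) = -110 + 4*F (J(F, D) = 4*F - 110 = -110 + 4*F)
√(-2404 + 1/(-32237 + (J(69, 32) - 5317))) = √(-2404 + 1/(-32237 + ((-110 + 4*69) - 5317))) = √(-2404 + 1/(-32237 + ((-110 + 276) - 5317))) = √(-2404 + 1/(-32237 + (166 - 5317))) = √(-2404 + 1/(-32237 - 5151)) = √(-2404 + 1/(-37388)) = √(-2404 - 1/37388) = √(-89880753/37388) = I*√840115398291/18694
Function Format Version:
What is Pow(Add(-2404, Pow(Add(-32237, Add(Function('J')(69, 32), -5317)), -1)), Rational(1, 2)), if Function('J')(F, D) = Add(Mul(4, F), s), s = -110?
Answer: Mul(Rational(1, 18694), I, Pow(840115398291, Rational(1, 2))) ≈ Mul(49.031, I)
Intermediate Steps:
Function('J')(F, D) = Add(-110, Mul(4, F)) (Function('J')(F, D) = Add(Mul(4, F), -110) = Add(-110, Mul(4, F)))
Pow(Add(-2404, Pow(Add(-32237, Add(Function('J')(69, 32), -5317)), -1)), Rational(1, 2)) = Pow(Add(-2404, Pow(Add(-32237, Add(Add(-110, Mul(4, 69)), -5317)), -1)), Rational(1, 2)) = Pow(Add(-2404, Pow(Add(-32237, Add(Add(-110, 276), -5317)), -1)), Rational(1, 2)) = Pow(Add(-2404, Pow(Add(-32237, Add(166, -5317)), -1)), Rational(1, 2)) = Pow(Add(-2404, Pow(Add(-32237, -5151), -1)), Rational(1, 2)) = Pow(Add(-2404, Pow(-37388, -1)), Rational(1, 2)) = Pow(Add(-2404, Rational(-1, 37388)), Rational(1, 2)) = Pow(Rational(-89880753, 37388), Rational(1, 2)) = Mul(Rational(1, 18694), I, Pow(840115398291, Rational(1, 2)))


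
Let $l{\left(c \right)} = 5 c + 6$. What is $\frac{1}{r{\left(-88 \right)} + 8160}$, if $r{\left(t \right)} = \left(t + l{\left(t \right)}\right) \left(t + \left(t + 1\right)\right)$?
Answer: $\frac{1}{99510} \approx 1.0049 \cdot 10^{-5}$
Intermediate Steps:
$l{\left(c \right)} = 6 + 5 c$
$r{\left(t \right)} = \left(1 + 2 t\right) \left(6 + 6 t\right)$ ($r{\left(t \right)} = \left(t + \left(6 + 5 t\right)\right) \left(t + \left(t + 1\right)\right) = \left(6 + 6 t\right) \left(t + \left(1 + t\right)\right) = \left(6 + 6 t\right) \left(1 + 2 t\right) = \left(1 + 2 t\right) \left(6 + 6 t\right)$)
$\frac{1}{r{\left(-88 \right)} + 8160} = \frac{1}{\left(6 + 12 \left(-88\right)^{2} + 18 \left(-88\right)\right) + 8160} = \frac{1}{\left(6 + 12 \cdot 7744 - 1584\right) + 8160} = \frac{1}{\left(6 + 92928 - 1584\right) + 8160} = \frac{1}{91350 + 8160} = \frac{1}{99510}$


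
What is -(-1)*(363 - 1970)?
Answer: -1607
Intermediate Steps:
-(-1)*(363 - 1970) = -(-1)*(-1607) = -1*1607 = -1607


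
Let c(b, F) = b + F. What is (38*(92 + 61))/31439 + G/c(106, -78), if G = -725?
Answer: -22630483/880292 ≈ -25.708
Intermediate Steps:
c(b, F) = F + b
(38*(92 + 61))/31439 + G/c(106, -78) = (38*(92 + 61))/31439 - 725/(-78 + 106) = (38*153)*(1/31439) - 725/28 = 5814*(1/31439) - 725*1/28 = 5814/31439 - 725/28 = -22630483/880292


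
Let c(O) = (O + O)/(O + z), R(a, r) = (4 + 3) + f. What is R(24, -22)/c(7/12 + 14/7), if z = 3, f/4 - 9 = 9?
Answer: 5293/62 ≈ 85.371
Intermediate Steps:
f = 72 (f = 36 + 4*9 = 36 + 36 = 72)
R(a, r) = 79 (R(a, r) = (4 + 3) + 72 = 7 + 72 = 79)
c(O) = 2*O/(3 + O) (c(O) = (O + O)/(O + 3) = (2*O)/(3 + O) = 2*O/(3 + O))
R(24, -22)/c(7/12 + 14/7) = 79/((2*(7/12 + 14/7)/(3 + (7/12 + 14/7)))) = 79/((2*(7*(1/12) + 14*(⅐))/(3 + (7*(1/12) + 14*(⅐))))) = 79/((2*(7/12 + 2)/(3 + (7/12 + 2)))) = 79/((2*(31/12)/(3 + 31/12))) = 79/((2*(31/12)/(67/12))) = 79/((2*(31/12)*(12/67))) = 79/(62/67) = 79*(67/62) = 5293/62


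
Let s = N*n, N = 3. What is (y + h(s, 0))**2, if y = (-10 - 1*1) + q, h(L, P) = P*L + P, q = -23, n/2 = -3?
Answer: 1156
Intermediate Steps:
n = -6 (n = 2*(-3) = -6)
s = -18 (s = 3*(-6) = -18)
h(L, P) = P + L*P (h(L, P) = L*P + P = P + L*P)
y = -34 (y = (-10 - 1*1) - 23 = (-10 - 1) - 23 = -11 - 23 = -34)
(y + h(s, 0))**2 = (-34 + 0*(1 - 18))**2 = (-34 + 0*(-17))**2 = (-34 + 0)**2 = (-34)**2 = 1156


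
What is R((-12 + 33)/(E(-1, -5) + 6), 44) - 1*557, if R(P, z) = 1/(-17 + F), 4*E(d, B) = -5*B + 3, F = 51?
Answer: -18937/34 ≈ -556.97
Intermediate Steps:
E(d, B) = ¾ - 5*B/4 (E(d, B) = (-5*B + 3)/4 = (3 - 5*B)/4 = ¾ - 5*B/4)
R(P, z) = 1/34 (R(P, z) = 1/(-17 + 51) = 1/34)
R((-12 + 33)/(E(-1, -5) + 6), 44) - 1*557 = 1/34 - 1*557 = 1/34 - 557 = -18937/34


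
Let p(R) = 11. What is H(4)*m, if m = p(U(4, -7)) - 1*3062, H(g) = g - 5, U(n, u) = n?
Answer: 3051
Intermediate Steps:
H(g) = -5 + g
m = -3051 (m = 11 - 1*3062 = 11 - 3062 = -3051)
H(4)*m = (-5 + 4)*(-3051) = -1*(-3051) = 3051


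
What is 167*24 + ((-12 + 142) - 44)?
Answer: 4094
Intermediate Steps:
167*24 + ((-12 + 142) - 44) = 4008 + (130 - 44) = 4008 + 86 = 4094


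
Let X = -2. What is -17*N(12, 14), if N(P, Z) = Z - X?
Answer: -272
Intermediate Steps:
N(P, Z) = 2 + Z (N(P, Z) = Z - 1*(-2) = Z + 2 = 2 + Z)
-17*N(12, 14) = -17*(2 + 14) = -17*16 = -272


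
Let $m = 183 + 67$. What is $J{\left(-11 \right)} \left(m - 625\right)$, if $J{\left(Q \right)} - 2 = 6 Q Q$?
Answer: $-273000$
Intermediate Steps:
$m = 250$
$J{\left(Q \right)} = 2 + 6 Q^{2}$ ($J{\left(Q \right)} = 2 + 6 Q Q = 2 + 6 Q^{2}$)
$J{\left(-11 \right)} \left(m - 625\right) = \left(2 + 6 \left(-11\right)^{2}\right) \left(250 - 625\right) = \left(2 + 6 \cdot 121\right) \left(-375\right) = \left(2 + 726\right) \left(-375\right) = 728 \left(-375\right) = -273000$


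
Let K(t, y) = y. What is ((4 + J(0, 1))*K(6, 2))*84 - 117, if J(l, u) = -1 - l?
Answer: 387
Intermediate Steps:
((4 + J(0, 1))*K(6, 2))*84 - 117 = ((4 + (-1 - 1*0))*2)*84 - 117 = ((4 + (-1 + 0))*2)*84 - 117 = ((4 - 1)*2)*84 - 117 = (3*2)*84 - 117 = 6*84 - 117 = 504 - 117 = 387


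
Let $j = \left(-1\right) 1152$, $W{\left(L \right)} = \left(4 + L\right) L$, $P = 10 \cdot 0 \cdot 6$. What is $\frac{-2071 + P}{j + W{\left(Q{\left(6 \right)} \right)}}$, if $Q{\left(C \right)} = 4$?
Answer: $\frac{2071}{1120} \approx 1.8491$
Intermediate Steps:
$P = 0$ ($P = 0 \cdot 6 = 0$)
$W{\left(L \right)} = L \left(4 + L\right)$
$j = -1152$
$\frac{-2071 + P}{j + W{\left(Q{\left(6 \right)} \right)}} = \frac{-2071 + 0}{-1152 + 4 \left(4 + 4\right)} = - \frac{2071}{-1152 + 4 \cdot 8} = - \frac{2071}{-1152 + 32} = - \frac{2071}{-1120} = \left(-2071\right) \left(- \frac{1}{1120}\right) = \frac{2071}{1120}$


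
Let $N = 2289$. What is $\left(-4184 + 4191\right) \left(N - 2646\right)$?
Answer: $-2499$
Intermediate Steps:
$\left(-4184 + 4191\right) \left(N - 2646\right) = \left(-4184 + 4191\right) \left(2289 - 2646\right) = 7 \left(-357\right) = -2499$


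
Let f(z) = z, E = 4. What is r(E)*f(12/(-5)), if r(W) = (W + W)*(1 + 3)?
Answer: -384/5 ≈ -76.800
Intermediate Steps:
r(W) = 8*W (r(W) = (2*W)*4 = 8*W)
r(E)*f(12/(-5)) = (8*4)*(12/(-5)) = 32*(12*(-⅕)) = 32*(-12/5) = -384/5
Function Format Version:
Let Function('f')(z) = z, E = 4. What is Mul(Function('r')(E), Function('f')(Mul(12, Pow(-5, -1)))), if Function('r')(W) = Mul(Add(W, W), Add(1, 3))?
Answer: Rational(-384, 5) ≈ -76.800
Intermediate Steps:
Function('r')(W) = Mul(8, W) (Function('r')(W) = Mul(Mul(2, W), 4) = Mul(8, W))
Mul(Function('r')(E), Function('f')(Mul(12, Pow(-5, -1)))) = Mul(Mul(8, 4), Mul(12, Pow(-5, -1))) = Mul(32, Mul(12, Rational(-1, 5))) = Mul(32, Rational(-12, 5)) = Rational(-384, 5)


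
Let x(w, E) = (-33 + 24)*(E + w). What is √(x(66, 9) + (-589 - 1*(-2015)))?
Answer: √751 ≈ 27.404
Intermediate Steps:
x(w, E) = -9*E - 9*w (x(w, E) = -9*(E + w) = -9*E - 9*w)
√(x(66, 9) + (-589 - 1*(-2015))) = √((-9*9 - 9*66) + (-589 - 1*(-2015))) = √((-81 - 594) + (-589 + 2015)) = √(-675 + 1426) = √751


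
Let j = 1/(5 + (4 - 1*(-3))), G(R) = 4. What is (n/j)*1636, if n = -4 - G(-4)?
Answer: -157056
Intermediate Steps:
j = 1/12 (j = 1/(5 + (4 + 3)) = 1/(5 + 7) = 1/12 ≈ 0.083333)
n = -8 (n = -4 - 1*4 = -4 - 4 = -8)
(n/j)*1636 = -8/1/12*1636 = -8*12*1636 = -96*1636 = -157056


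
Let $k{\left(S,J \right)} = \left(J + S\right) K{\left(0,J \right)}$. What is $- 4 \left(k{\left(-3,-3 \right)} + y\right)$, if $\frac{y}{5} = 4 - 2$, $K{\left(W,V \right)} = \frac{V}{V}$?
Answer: $-16$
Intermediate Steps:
$K{\left(W,V \right)} = 1$
$k{\left(S,J \right)} = J + S$ ($k{\left(S,J \right)} = \left(J + S\right) 1 = J + S$)
$y = 10$ ($y = 5 \left(4 - 2\right) = 5 \cdot 2 = 10$)
$- 4 \left(k{\left(-3,-3 \right)} + y\right) = - 4 \left(\left(-3 - 3\right) + 10\right) = - 4 \left(-6 + 10\right) = \left(-4\right) 4 = -16$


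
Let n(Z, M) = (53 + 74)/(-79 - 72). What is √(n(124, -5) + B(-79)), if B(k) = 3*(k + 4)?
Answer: 17*I*√17818/151 ≈ 15.028*I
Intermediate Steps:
n(Z, M) = -127/151 (n(Z, M) = 127/(-151) = 127*(-1/151) = -127/151)
B(k) = 12 + 3*k (B(k) = 3*(4 + k) = 12 + 3*k)
√(n(124, -5) + B(-79)) = √(-127/151 + (12 + 3*(-79))) = √(-127/151 + (12 - 237)) = √(-127/151 - 225) = √(-34102/151) = 17*I*√17818/151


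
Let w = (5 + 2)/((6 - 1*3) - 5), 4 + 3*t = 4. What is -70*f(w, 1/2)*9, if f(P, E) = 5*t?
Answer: 0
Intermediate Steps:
t = 0 (t = -4/3 + (⅓)*4 = -4/3 + 4/3 = 0)
w = -7/2 (w = 7/((6 - 3) - 5) = 7/(3 - 5) = 7/(-2) = 7*(-½) = -7/2 ≈ -3.5000)
f(P, E) = 0 (f(P, E) = 5*0 = 0)
-70*f(w, 1/2)*9 = -70*0*9 = 0*9 = 0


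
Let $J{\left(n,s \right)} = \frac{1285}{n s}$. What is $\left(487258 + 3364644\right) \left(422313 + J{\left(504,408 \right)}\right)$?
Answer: $\frac{167251641950189051}{102816} \approx 1.6267 \cdot 10^{12}$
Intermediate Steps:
$J{\left(n,s \right)} = \frac{1285}{n s}$ ($J{\left(n,s \right)} = 1285 \frac{1}{n s} = \frac{1285}{n s}$)
$\left(487258 + 3364644\right) \left(422313 + J{\left(504,408 \right)}\right) = \left(487258 + 3364644\right) \left(422313 + \frac{1285}{504 \cdot 408}\right) = 3851902 \left(422313 + 1285 \cdot \frac{1}{504} \cdot \frac{1}{408}\right) = 3851902 \left(422313 + \frac{1285}{205632}\right) = 3851902 \cdot \frac{86841068101}{205632} = \frac{167251641950189051}{102816}$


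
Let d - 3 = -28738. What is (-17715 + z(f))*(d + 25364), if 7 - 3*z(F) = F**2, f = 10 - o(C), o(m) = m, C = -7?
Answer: 60034139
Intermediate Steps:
d = -28735 (d = 3 - 28738 = -28735)
f = 17 (f = 10 - 1*(-7) = 10 + 7 = 17)
z(F) = 7/3 - F**2/3
(-17715 + z(f))*(d + 25364) = (-17715 + (7/3 - 1/3*17**2))*(-28735 + 25364) = (-17715 + (7/3 - 1/3*289))*(-3371) = (-17715 + (7/3 - 289/3))*(-3371) = (-17715 - 94)*(-3371) = -17809*(-3371) = 60034139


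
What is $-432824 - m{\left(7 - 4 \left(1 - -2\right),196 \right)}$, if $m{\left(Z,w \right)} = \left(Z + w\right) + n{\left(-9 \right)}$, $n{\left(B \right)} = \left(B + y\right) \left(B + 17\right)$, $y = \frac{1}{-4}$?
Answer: $-432941$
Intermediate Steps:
$y = - \frac{1}{4} \approx -0.25$
$n{\left(B \right)} = \left(17 + B\right) \left(- \frac{1}{4} + B\right)$ ($n{\left(B \right)} = \left(B - \frac{1}{4}\right) \left(B + 17\right) = \left(- \frac{1}{4} + B\right) \left(17 + B\right) = \left(17 + B\right) \left(- \frac{1}{4} + B\right)$)
$m{\left(Z,w \right)} = -74 + Z + w$ ($m{\left(Z,w \right)} = \left(Z + w\right) + \left(- \frac{17}{4} + \left(-9\right)^{2} + \frac{67}{4} \left(-9\right)\right) = \left(Z + w\right) - 74 = -74 + Z + w$)
$-432824 - m{\left(7 - 4 \left(1 - -2\right),196 \right)} = -432824 - \left(-74 + \left(7 - 4 \left(1 - -2\right)\right) + 196\right) = -432824 - \left(-74 + \left(7 - 4 \left(1 + 2\right)\right) + 196\right) = -432824 - \left(-74 + \left(7 - 12\right) + 196\right) = -432824 - \left(-74 - 5 + 196\right) = -432824 - 117 = -432941$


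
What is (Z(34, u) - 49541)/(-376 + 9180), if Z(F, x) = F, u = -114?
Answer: -1597/284 ≈ -5.6232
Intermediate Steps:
(Z(34, u) - 49541)/(-376 + 9180) = (34 - 49541)/(-376 + 9180) = -49507/8804 = -49507*1/8804 = -1597/284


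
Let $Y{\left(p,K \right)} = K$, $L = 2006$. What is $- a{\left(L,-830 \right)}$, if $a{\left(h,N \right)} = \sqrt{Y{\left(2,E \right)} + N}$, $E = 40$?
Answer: $- i \sqrt{790} \approx - 28.107 i$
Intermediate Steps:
$a{\left(h,N \right)} = \sqrt{40 + N}$
$- a{\left(L,-830 \right)} = - \sqrt{40 - 830} = - \sqrt{-790} = - i \sqrt{790}$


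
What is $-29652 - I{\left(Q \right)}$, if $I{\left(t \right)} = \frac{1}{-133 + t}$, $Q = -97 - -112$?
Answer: $- \frac{3498935}{118} \approx -29652.0$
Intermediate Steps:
$Q = 15$ ($Q = -97 + 112 = 15$)
$-29652 - I{\left(Q \right)} = -29652 - \frac{1}{-133 + 15} = -29652 - \frac{1}{-118} = -29652 - - \frac{1}{118} = -29652 + \frac{1}{118} = - \frac{3498935}{118}$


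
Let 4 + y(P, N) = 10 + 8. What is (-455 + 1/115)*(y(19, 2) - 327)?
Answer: 16377412/115 ≈ 1.4241e+5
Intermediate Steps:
y(P, N) = 14 (y(P, N) = -4 + (10 + 8) = -4 + 18 = 14)
(-455 + 1/115)*(y(19, 2) - 327) = (-455 + 1/115)*(14 - 327) = (-455 + 1/115)*(-313) = -52324/115*(-313) = 16377412/115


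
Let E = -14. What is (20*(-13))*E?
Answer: 3640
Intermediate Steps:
(20*(-13))*E = (20*(-13))*(-14) = -260*(-14) = 3640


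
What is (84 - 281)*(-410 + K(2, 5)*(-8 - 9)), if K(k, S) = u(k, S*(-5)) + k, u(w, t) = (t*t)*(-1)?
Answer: -2005657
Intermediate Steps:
u(w, t) = -t² (u(w, t) = t²*(-1) = -t²)
K(k, S) = k - 25*S² (K(k, S) = -(S*(-5))² + k = -(-5*S)² + k = -25*S² + k = k - 25*S²)
(84 - 281)*(-410 + K(2, 5)*(-8 - 9)) = (84 - 281)*(-410 + (2 - 25*5²)*(-8 - 9)) = -197*(-410 + (2 - 25*25)*(-17)) = -197*(-410 + (2 - 625)*(-17)) = -197*(-410 - 623*(-17)) = -197*(-410 + 10591) = -197*10181 = -2005657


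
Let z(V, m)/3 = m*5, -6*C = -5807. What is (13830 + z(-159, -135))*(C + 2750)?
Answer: 87778045/2 ≈ 4.3889e+7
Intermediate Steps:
C = 5807/6 (C = -1/6*(-5807) = 5807/6 ≈ 967.83)
z(V, m) = 15*m (z(V, m) = 3*(m*5) = 3*(5*m) = 15*m)
(13830 + z(-159, -135))*(C + 2750) = (13830 + 15*(-135))*(5807/6 + 2750) = (13830 - 2025)*(22307/6) = 11805*(22307/6) = 87778045/2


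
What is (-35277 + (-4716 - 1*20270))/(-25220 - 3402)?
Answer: 60263/28622 ≈ 2.1055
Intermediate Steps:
(-35277 + (-4716 - 1*20270))/(-25220 - 3402) = (-35277 + (-4716 - 20270))/(-28622) = (-35277 - 24986)*(-1/28622) = -60263*(-1/28622) = 60263/28622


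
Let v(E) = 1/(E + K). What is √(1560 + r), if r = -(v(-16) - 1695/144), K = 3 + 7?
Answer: √25151/4 ≈ 39.648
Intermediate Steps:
K = 10
v(E) = 1/(10 + E) (v(E) = 1/(E + 10) = 1/(10 + E))
r = 191/16 (r = -(1/(10 - 16) - 1695/144) = -(1/(-6) - 1695/144) = -(-⅙ - 1*565/48) = -(-⅙ - 565/48) = -1*(-191/16) = 191/16 ≈ 11.938)
√(1560 + r) = √(1560 + 191/16) = √(25151/16) = √25151/4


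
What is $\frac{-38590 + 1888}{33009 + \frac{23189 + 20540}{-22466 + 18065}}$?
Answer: $- \frac{80762751}{72614440} \approx -1.1122$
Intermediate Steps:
$\frac{-38590 + 1888}{33009 + \frac{23189 + 20540}{-22466 + 18065}} = - \frac{36702}{33009 + \frac{43729}{-4401}} = - \frac{36702}{33009 + 43729 \left(- \frac{1}{4401}\right)} = - \frac{36702}{33009 - \frac{43729}{4401}} = - \frac{36702}{\frac{145228880}{4401}} = \left(-36702\right) \frac{4401}{145228880} = - \frac{80762751}{72614440}$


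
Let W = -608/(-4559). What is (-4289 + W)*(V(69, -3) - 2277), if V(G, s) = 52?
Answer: 43505298175/4559 ≈ 9.5427e+6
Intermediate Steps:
W = 608/4559 (W = -608*(-1/4559) = 608/4559 ≈ 0.13336)
(-4289 + W)*(V(69, -3) - 2277) = (-4289 + 608/4559)*(52 - 2277) = -19552943/4559*(-2225) = 43505298175/4559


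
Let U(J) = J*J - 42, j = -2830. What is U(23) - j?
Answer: 3317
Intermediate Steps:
U(J) = -42 + J² (U(J) = J² - 42 = -42 + J²)
U(23) - j = (-42 + 23²) - 1*(-2830) = (-42 + 529) + 2830 = 487 + 2830 = 3317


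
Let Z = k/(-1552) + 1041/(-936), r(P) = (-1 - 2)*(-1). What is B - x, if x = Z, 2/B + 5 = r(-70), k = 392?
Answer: 11039/30264 ≈ 0.36476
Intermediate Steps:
r(P) = 3 (r(P) = -3*(-1) = 3)
B = -1 (B = 2/(-5 + 3) = 2/(-2) = 2*(-½) = -1)
Z = -41303/30264 (Z = 392/(-1552) + 1041/(-936) = 392*(-1/1552) + 1041*(-1/936) = -49/194 - 347/312 = -41303/30264 ≈ -1.3648)
x = -41303/30264 ≈ -1.3648
B - x = -1 - 1*(-41303/30264) = -1 + 41303/30264 = 11039/30264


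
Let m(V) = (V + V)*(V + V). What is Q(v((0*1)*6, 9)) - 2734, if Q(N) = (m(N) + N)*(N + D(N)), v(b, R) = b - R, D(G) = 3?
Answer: -4624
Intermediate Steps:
m(V) = 4*V² (m(V) = (2*V)*(2*V) = 4*V²)
Q(N) = (3 + N)*(N + 4*N²) (Q(N) = (4*N² + N)*(N + 3) = (N + 4*N²)*(3 + N) = (3 + N)*(N + 4*N²))
Q(v((0*1)*6, 9)) - 2734 = ((0*1)*6 - 1*9)*(3 + 4*((0*1)*6 - 1*9)² + 13*((0*1)*6 - 1*9)) - 2734 = (0*6 - 9)*(3 + 4*(0*6 - 9)² + 13*(0*6 - 9)) - 2734 = (0 - 9)*(3 + 4*(0 - 9)² + 13*(0 - 9)) - 2734 = -9*(3 + 4*(-9)² + 13*(-9)) - 2734 = -9*(3 + 4*81 - 117) - 2734 = -9*(3 + 324 - 117) - 2734 = -9*210 - 2734 = -1890 - 2734 = -4624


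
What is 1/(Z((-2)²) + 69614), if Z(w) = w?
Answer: 1/69618 ≈ 1.4364e-5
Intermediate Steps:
1/(Z((-2)²) + 69614) = 1/((-2)² + 69614) = 1/(4 + 69614) = 1/69618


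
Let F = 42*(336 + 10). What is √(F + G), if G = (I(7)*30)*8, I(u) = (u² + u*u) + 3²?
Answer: 6*√1117 ≈ 200.53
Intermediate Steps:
F = 14532 (F = 42*346 = 14532)
I(u) = 9 + 2*u² (I(u) = (u² + u²) + 9 = 2*u² + 9 = 9 + 2*u²)
G = 25680 (G = ((9 + 2*7²)*30)*8 = ((9 + 2*49)*30)*8 = ((9 + 98)*30)*8 = (107*30)*8 = 3210*8 = 25680)
√(F + G) = √(14532 + 25680) = √40212 = 6*√1117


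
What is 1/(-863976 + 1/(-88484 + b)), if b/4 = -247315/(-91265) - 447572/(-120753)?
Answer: -194971414024936/168450622405812210045 ≈ -1.1574e-6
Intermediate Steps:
b = 56569349420/2204104509 (b = 4*(-247315/(-91265) - 447572/(-120753)) = 4*(-247315*(-1/91265) - 447572*(-1/120753)) = 4*(49463/18253 + 447572/120753) = 4*(14142337355/2204104509) = 56569349420/2204104509 ≈ 25.665)
1/(-863976 + 1/(-88484 + b)) = 1/(-863976 + 1/(-88484 + 56569349420/2204104509)) = 1/(-863976 + 1/(-194971414024936/2204104509)) = 1/(-863976 - 2204104509/194971414024936) = 1/(-168450622405812210045/194971414024936) = -194971414024936/168450622405812210045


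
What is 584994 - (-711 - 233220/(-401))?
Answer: 234634485/401 ≈ 5.8512e+5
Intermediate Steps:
584994 - (-711 - 233220/(-401)) = 584994 - (-711 - 233220*(-1)/401) = 584994 - (-711 - 1014*(-230/401)) = 584994 - (-711 + 233220/401) = 584994 - 1*(-51891/401) = 584994 + 51891/401 = 234634485/401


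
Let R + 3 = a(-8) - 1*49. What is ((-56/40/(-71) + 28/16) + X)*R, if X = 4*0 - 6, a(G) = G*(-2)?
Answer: 54063/355 ≈ 152.29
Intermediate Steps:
a(G) = -2*G
X = -6 (X = 0 - 6 = -6)
R = -36 (R = -3 + (-2*(-8) - 1*49) = -3 + (16 - 49) = -3 - 33 = -36)
((-56/40/(-71) + 28/16) + X)*R = ((-56/40/(-71) + 28/16) - 6)*(-36) = ((-56*1/40*(-1/71) + 28*(1/16)) - 6)*(-36) = ((-7/5*(-1/71) + 7/4) - 6)*(-36) = ((7/355 + 7/4) - 6)*(-36) = (2513/1420 - 6)*(-36) = -6007/1420*(-36) = 54063/355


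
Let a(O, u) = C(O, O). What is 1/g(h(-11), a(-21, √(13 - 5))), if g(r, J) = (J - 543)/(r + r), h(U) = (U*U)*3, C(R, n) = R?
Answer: -121/94 ≈ -1.2872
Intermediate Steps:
a(O, u) = O
h(U) = 3*U² (h(U) = U²*3 = 3*U²)
g(r, J) = (-543 + J)/(2*r) (g(r, J) = (-543 + J)/((2*r)) = (-543 + J)*(1/(2*r)) = (-543 + J)/(2*r))
1/g(h(-11), a(-21, √(13 - 5))) = 1/((-543 - 21)/(2*((3*(-11)²)))) = 1/((½)*(-564)/(3*121)) = 1/((½)*(-564)/363) = 1/((½)*(1/363)*(-564)) = 1/(-94/121) = -121/94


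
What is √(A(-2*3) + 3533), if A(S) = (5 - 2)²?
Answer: √3542 ≈ 59.515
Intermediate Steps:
A(S) = 9 (A(S) = 3² = 9)
√(A(-2*3) + 3533) = √(9 + 3533) = √3542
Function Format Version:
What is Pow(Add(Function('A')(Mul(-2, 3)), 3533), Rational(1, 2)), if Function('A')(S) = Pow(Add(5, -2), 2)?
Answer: Pow(3542, Rational(1, 2)) ≈ 59.515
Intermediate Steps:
Function('A')(S) = 9 (Function('A')(S) = Pow(3, 2) = 9)
Pow(Add(Function('A')(Mul(-2, 3)), 3533), Rational(1, 2)) = Pow(Add(9, 3533), Rational(1, 2)) = Pow(3542, Rational(1, 2))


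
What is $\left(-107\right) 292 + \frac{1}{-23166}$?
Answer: $- \frac{723798505}{23166} \approx -31244.0$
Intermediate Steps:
$\left(-107\right) 292 + \frac{1}{-23166} = -31244 - \frac{1}{23166} = - \frac{723798505}{23166}$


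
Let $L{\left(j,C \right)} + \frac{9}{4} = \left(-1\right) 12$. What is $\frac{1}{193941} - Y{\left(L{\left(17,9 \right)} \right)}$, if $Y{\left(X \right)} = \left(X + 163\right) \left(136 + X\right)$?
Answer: $- \frac{56197313849}{3103056} \approx -18110.0$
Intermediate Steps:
$L{\left(j,C \right)} = - \frac{57}{4}$ ($L{\left(j,C \right)} = - \frac{9}{4} - 12 = - \frac{57}{4}$)
$Y{\left(X \right)} = \left(136 + X\right) \left(163 + X\right)$ ($Y{\left(X \right)} = \left(163 + X\right) \left(136 + X\right) = \left(136 + X\right) \left(163 + X\right)$)
$\frac{1}{193941} - Y{\left(L{\left(17,9 \right)} \right)} = \frac{1}{193941} - \left(22168 + \left(- \frac{57}{4}\right)^{2} + 299 \left(- \frac{57}{4}\right)\right) = \frac{1}{193941} - \left(22168 + \frac{3249}{16} - \frac{17043}{4}\right) = \frac{1}{193941} - \frac{289765}{16} = - \frac{56197313849}{3103056}$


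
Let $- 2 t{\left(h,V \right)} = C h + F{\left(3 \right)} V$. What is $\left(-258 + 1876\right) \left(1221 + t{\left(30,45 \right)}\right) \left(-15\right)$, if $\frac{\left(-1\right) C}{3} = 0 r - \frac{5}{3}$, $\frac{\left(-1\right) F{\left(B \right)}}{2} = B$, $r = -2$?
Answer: $-31089870$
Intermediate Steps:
$F{\left(B \right)} = - 2 B$
$C = 5$ ($C = - 3 \left(0 \left(-2\right) - \frac{5}{3}\right) = - 3 \left(0 - \frac{5}{3}\right) = \left(-3\right) \left(- \frac{5}{3}\right) = 5$)
$t{\left(h,V \right)} = 3 V - \frac{5 h}{2}$ ($t{\left(h,V \right)} = - \frac{5 h + \left(-2\right) 3 V}{2} = - \frac{5 h - 6 V}{2} = - \frac{- 6 V + 5 h}{2} = 3 V - \frac{5 h}{2}$)
$\left(-258 + 1876\right) \left(1221 + t{\left(30,45 \right)}\right) \left(-15\right) = \left(-258 + 1876\right) \left(1221 + \left(3 \cdot 45 - 75\right)\right) \left(-15\right) = 1618 \left(1221 + \left(135 - 75\right)\right) \left(-15\right) = 1618 \left(1221 + 60\right) \left(-15\right) = 1618 \cdot 1281 \left(-15\right) = 2072658 \left(-15\right) = -31089870$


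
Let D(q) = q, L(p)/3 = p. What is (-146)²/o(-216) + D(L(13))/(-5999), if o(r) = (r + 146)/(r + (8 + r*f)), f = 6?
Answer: 13737394429/29995 ≈ 4.5799e+5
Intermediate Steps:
L(p) = 3*p
o(r) = (146 + r)/(8 + 7*r) (o(r) = (r + 146)/(r + (8 + r*6)) = (146 + r)/(r + (8 + 6*r)) = (146 + r)/(8 + 7*r))
(-146)²/o(-216) + D(L(13))/(-5999) = (-146)²/(((146 - 216)/(8 + 7*(-216)))) + (3*13)/(-5999) = 21316/((-70/(8 - 1512))) + 39*(-1/5999) = 21316/((-70/(-1504))) - 39/5999 = 21316/((-1/1504*(-70))) - 39/5999 = 21316/(35/752) - 39/5999 = 21316*(752/35) - 39/5999 = 16029632/35 - 39/5999 = 13737394429/29995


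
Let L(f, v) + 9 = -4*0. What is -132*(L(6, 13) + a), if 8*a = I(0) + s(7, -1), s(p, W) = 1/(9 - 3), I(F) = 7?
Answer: 4279/4 ≈ 1069.8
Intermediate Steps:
L(f, v) = -9 (L(f, v) = -9 - 4*0 = -9 + 0 = -9)
s(p, W) = ⅙ (s(p, W) = 1/6 = ⅙)
a = 43/48 (a = (7 + ⅙)/8 = (⅛)*(43/6) = 43/48 ≈ 0.89583)
-132*(L(6, 13) + a) = -132*(-9 + 43/48) = -132*(-389/48) = 4279/4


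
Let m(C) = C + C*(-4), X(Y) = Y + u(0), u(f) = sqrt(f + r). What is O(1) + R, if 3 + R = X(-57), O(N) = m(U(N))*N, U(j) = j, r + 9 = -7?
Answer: -63 + 4*I ≈ -63.0 + 4.0*I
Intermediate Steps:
r = -16 (r = -9 - 7 = -16)
u(f) = sqrt(-16 + f) (u(f) = sqrt(f - 16) = sqrt(-16 + f))
X(Y) = Y + 4*I (X(Y) = Y + sqrt(-16 + 0) = Y + sqrt(-16) = Y + 4*I)
m(C) = -3*C (m(C) = C - 4*C = -3*C)
O(N) = -3*N**2 (O(N) = (-3*N)*N = -3*N**2)
R = -60 + 4*I (R = -3 + (-57 + 4*I) = -60 + 4*I ≈ -60.0 + 4.0*I)
O(1) + R = -3*1**2 + (-60 + 4*I) = -3*1 + (-60 + 4*I) = -3 + (-60 + 4*I) = -63 + 4*I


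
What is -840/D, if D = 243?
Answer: -280/81 ≈ -3.4568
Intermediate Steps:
-840/D = -840/243 = -840*1/243 = -280/81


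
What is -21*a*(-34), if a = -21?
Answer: -14994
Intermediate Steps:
-21*a*(-34) = -21*(-21)*(-34) = 441*(-34) = -14994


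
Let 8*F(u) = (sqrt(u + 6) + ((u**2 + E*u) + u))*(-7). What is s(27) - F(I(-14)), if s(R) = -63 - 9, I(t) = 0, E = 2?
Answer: -72 + 7*sqrt(6)/8 ≈ -69.857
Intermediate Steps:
F(u) = -21*u/8 - 7*u**2/8 - 7*sqrt(6 + u)/8 (F(u) = ((sqrt(u + 6) + ((u**2 + 2*u) + u))*(-7))/8 = ((sqrt(6 + u) + (u**2 + 3*u))*(-7))/8 = ((u**2 + sqrt(6 + u) + 3*u)*(-7))/8 = (-21*u - 7*u**2 - 7*sqrt(6 + u))/8 = -21*u/8 - 7*u**2/8 - 7*sqrt(6 + u)/8)
s(R) = -72
s(27) - F(I(-14)) = -72 - (-21/8*0 - 7/8*0**2 - 7*sqrt(6 + 0)/8) = -72 - (0 - 7/8*0 - 7*sqrt(6)/8) = -72 - (0 + 0 - 7*sqrt(6)/8) = -72 - (-7)*sqrt(6)/8 = -72 + 7*sqrt(6)/8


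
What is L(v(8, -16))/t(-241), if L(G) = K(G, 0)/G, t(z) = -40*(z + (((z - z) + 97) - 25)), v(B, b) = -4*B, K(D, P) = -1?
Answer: 1/216320 ≈ 4.6228e-6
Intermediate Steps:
t(z) = -2880 - 40*z (t(z) = -40*(z + ((0 + 97) - 25)) = -40*(z + (97 - 25)) = -40*(z + 72) = -40*(72 + z) = -2880 - 40*z)
L(G) = -1/G
L(v(8, -16))/t(-241) = (-1/((-4*8)))/(-2880 - 40*(-241)) = (-1/(-32))/(-2880 + 9640) = -1*(-1/32)/6760 = (1/32)*(1/6760) = 1/216320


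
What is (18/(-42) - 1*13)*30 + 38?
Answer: -2554/7 ≈ -364.86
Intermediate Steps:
(18/(-42) - 1*13)*30 + 38 = (18*(-1/42) - 13)*30 + 38 = (-3/7 - 13)*30 + 38 = -94/7*30 + 38 = -2820/7 + 38 = -2554/7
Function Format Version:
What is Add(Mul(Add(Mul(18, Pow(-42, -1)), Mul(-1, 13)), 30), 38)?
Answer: Rational(-2554, 7) ≈ -364.86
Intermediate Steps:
Add(Mul(Add(Mul(18, Pow(-42, -1)), Mul(-1, 13)), 30), 38) = Add(Mul(Add(Mul(18, Rational(-1, 42)), -13), 30), 38) = Add(Mul(Add(Rational(-3, 7), -13), 30), 38) = Add(Mul(Rational(-94, 7), 30), 38) = Add(Rational(-2820, 7), 38) = Rational(-2554, 7)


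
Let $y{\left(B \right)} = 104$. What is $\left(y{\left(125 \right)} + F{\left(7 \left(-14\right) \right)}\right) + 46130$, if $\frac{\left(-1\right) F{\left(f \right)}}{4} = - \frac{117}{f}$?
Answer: $\frac{2265232}{49} \approx 46229.0$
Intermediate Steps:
$F{\left(f \right)} = \frac{468}{f}$ ($F{\left(f \right)} = - 4 \left(- \frac{117}{f}\right) = \frac{468}{f}$)
$\left(y{\left(125 \right)} + F{\left(7 \left(-14\right) \right)}\right) + 46130 = \left(104 + \frac{468}{7 \left(-14\right)}\right) + 46130 = \left(104 + \frac{468}{-98}\right) + 46130 = \left(104 + 468 \left(- \frac{1}{98}\right)\right) + 46130 = \left(104 - \frac{234}{49}\right) + 46130 = \frac{4862}{49} + 46130 = \frac{2265232}{49}$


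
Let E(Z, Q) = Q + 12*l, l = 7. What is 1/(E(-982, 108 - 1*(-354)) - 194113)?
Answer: -1/193567 ≈ -5.1662e-6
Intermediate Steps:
E(Z, Q) = 84 + Q (E(Z, Q) = Q + 12*7 = Q + 84 = 84 + Q)
1/(E(-982, 108 - 1*(-354)) - 194113) = 1/((84 + (108 - 1*(-354))) - 194113) = 1/((84 + (108 + 354)) - 194113) = 1/((84 + 462) - 194113) = 1/(546 - 194113) = 1/(-193567) = -1/193567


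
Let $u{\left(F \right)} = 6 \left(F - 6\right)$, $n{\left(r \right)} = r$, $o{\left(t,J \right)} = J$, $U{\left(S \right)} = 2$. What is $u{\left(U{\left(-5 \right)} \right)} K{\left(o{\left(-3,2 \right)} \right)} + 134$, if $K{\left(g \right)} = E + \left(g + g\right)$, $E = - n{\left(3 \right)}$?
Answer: $110$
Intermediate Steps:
$E = -3$ ($E = \left(-1\right) 3 = -3$)
$u{\left(F \right)} = -36 + 6 F$ ($u{\left(F \right)} = 6 \left(-6 + F\right) = -36 + 6 F$)
$K{\left(g \right)} = -3 + 2 g$ ($K{\left(g \right)} = -3 + \left(g + g\right) = -3 + 2 g$)
$u{\left(U{\left(-5 \right)} \right)} K{\left(o{\left(-3,2 \right)} \right)} + 134 = \left(-36 + 6 \cdot 2\right) \left(-3 + 2 \cdot 2\right) + 134 = \left(-36 + 12\right) \left(-3 + 4\right) + 134 = \left(-24\right) 1 + 134 = -24 + 134 = 110$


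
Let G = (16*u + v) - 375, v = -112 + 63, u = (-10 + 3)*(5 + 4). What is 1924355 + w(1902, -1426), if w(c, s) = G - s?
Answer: 1924349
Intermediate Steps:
u = -63 (u = -7*9 = -63)
v = -49
G = -1432 (G = (16*(-63) - 49) - 375 = (-1008 - 49) - 375 = -1057 - 375 = -1432)
w(c, s) = -1432 - s
1924355 + w(1902, -1426) = 1924355 + (-1432 - 1*(-1426)) = 1924355 + (-1432 + 1426) = 1924355 - 6 = 1924349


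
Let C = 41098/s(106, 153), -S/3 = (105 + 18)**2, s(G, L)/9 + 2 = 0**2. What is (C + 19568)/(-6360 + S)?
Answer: -155563/465723 ≈ -0.33402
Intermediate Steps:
s(G, L) = -18 (s(G, L) = -18 + 9*0**2 = -18 + 9*0 = -18 + 0 = -18)
S = -45387 (S = -3*(105 + 18)**2 = -3*123**2 = -3*15129 = -45387)
C = -20549/9 (C = 41098/(-18) = 41098*(-1/18) = -20549/9 ≈ -2283.2)
(C + 19568)/(-6360 + S) = (-20549/9 + 19568)/(-6360 - 45387) = (155563/9)/(-51747) = (155563/9)*(-1/51747) = -155563/465723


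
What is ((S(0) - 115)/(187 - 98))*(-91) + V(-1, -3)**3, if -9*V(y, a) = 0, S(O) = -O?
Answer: 10465/89 ≈ 117.58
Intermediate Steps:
V(y, a) = 0 (V(y, a) = -1/9*0 = 0)
((S(0) - 115)/(187 - 98))*(-91) + V(-1, -3)**3 = ((-1*0 - 115)/(187 - 98))*(-91) + 0**3 = ((0 - 115)/89)*(-91) + 0 = -115*1/89*(-91) + 0 = -115/89*(-91) + 0 = 10465/89 + 0 = 10465/89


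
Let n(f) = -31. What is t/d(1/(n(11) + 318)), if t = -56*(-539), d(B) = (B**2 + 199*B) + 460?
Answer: 113010268/1724857 ≈ 65.519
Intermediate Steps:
d(B) = 460 + B**2 + 199*B
t = 30184
t/d(1/(n(11) + 318)) = 30184/(460 + (1/(-31 + 318))**2 + 199/(-31 + 318)) = 30184/(460 + (1/287)**2 + 199/287) = 30184/(460 + (1/287)**2 + 199*(1/287)) = 30184/(460 + 1/82369 + 199/287) = 30184/(37946854/82369) = 30184*(82369/37946854) = 113010268/1724857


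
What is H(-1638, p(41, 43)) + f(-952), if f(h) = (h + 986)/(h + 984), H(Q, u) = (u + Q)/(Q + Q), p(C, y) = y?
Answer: 20303/13104 ≈ 1.5494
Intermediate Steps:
H(Q, u) = (Q + u)/(2*Q) (H(Q, u) = (Q + u)/((2*Q)) = (Q + u)*(1/(2*Q)) = (Q + u)/(2*Q))
f(h) = (986 + h)/(984 + h)
H(-1638, p(41, 43)) + f(-952) = (½)*(-1638 + 43)/(-1638) + (986 - 952)/(984 - 952) = (½)*(-1/1638)*(-1595) + 34/32 = 1595/3276 + (1/32)*34 = 1595/3276 + 17/16 = 20303/13104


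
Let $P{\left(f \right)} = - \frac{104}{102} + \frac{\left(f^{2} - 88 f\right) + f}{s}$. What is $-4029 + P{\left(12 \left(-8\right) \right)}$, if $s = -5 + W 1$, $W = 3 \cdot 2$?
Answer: $\frac{690437}{51} \approx 13538.0$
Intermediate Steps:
$W = 6$
$s = 1$ ($s = -5 + 6 \cdot 1 = -5 + 6 = 1$)
$P{\left(f \right)} = - \frac{52}{51} + f^{2} - 87 f$ ($P{\left(f \right)} = - \frac{104}{102} + \frac{\left(f^{2} - 88 f\right) + f}{1} = \left(-104\right) \frac{1}{102} + \left(f^{2} - 87 f\right) 1 = - \frac{52}{51} + \left(f^{2} - 87 f\right) = - \frac{52}{51} + f^{2} - 87 f$)
$-4029 + P{\left(12 \left(-8\right) \right)} = -4029 - \left(\frac{52}{51} - 9216 + 87 \cdot 12 \left(-8\right)\right) = -4029 - \left(- \frac{425900}{51} - 9216\right) = -4029 + \left(- \frac{52}{51} + 9216 + 8352\right) = -4029 + \frac{895916}{51} = \frac{690437}{51}$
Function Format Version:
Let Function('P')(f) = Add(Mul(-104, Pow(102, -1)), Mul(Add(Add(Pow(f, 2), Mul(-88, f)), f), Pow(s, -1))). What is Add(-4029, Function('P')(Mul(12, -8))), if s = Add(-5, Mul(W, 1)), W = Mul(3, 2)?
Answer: Rational(690437, 51) ≈ 13538.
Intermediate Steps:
W = 6
s = 1 (s = Add(-5, Mul(6, 1)) = Add(-5, 6) = 1)
Function('P')(f) = Add(Rational(-52, 51), Pow(f, 2), Mul(-87, f)) (Function('P')(f) = Add(Mul(-104, Pow(102, -1)), Mul(Add(Add(Pow(f, 2), Mul(-88, f)), f), Pow(1, -1))) = Add(Mul(-104, Rational(1, 102)), Mul(Add(Pow(f, 2), Mul(-87, f)), 1)) = Add(Rational(-52, 51), Add(Pow(f, 2), Mul(-87, f))) = Add(Rational(-52, 51), Pow(f, 2), Mul(-87, f)))
Add(-4029, Function('P')(Mul(12, -8))) = Add(-4029, Add(Rational(-52, 51), Pow(Mul(12, -8), 2), Mul(-87, Mul(12, -8)))) = Add(-4029, Add(Rational(-52, 51), Pow(-96, 2), Mul(-87, -96))) = Add(-4029, Add(Rational(-52, 51), 9216, 8352)) = Add(-4029, Rational(895916, 51)) = Rational(690437, 51)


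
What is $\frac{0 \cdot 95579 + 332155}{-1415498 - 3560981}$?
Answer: $- \frac{332155}{4976479} \approx -0.066745$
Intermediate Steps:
$\frac{0 \cdot 95579 + 332155}{-1415498 - 3560981} = \frac{0 + 332155}{-4976479} = 332155 \left(- \frac{1}{4976479}\right) = - \frac{332155}{4976479}$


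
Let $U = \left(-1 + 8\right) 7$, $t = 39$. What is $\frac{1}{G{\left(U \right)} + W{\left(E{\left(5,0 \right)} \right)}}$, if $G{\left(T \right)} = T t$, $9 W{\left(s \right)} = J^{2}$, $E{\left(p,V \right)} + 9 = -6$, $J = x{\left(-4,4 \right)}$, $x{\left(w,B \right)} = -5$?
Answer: $\frac{9}{17224} \approx 0.00052253$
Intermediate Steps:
$J = -5$
$E{\left(p,V \right)} = -15$ ($E{\left(p,V \right)} = -9 - 6 = -15$)
$W{\left(s \right)} = \frac{25}{9}$ ($W{\left(s \right)} = \frac{\left(-5\right)^{2}}{9} = \frac{1}{9} \cdot 25 = \frac{25}{9}$)
$U = 49$ ($U = 7 \cdot 7 = 49$)
$G{\left(T \right)} = 39 T$ ($G{\left(T \right)} = T 39 = 39 T$)
$\frac{1}{G{\left(U \right)} + W{\left(E{\left(5,0 \right)} \right)}} = \frac{1}{39 \cdot 49 + \frac{25}{9}} = \frac{1}{1911 + \frac{25}{9}} = \frac{1}{\frac{17224}{9}} = \frac{9}{17224}$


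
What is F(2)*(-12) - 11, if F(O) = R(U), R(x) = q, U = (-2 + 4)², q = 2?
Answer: -35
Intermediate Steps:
U = 4 (U = 2² = 4)
R(x) = 2
F(O) = 2
F(2)*(-12) - 11 = 2*(-12) - 11 = -24 - 11 = -35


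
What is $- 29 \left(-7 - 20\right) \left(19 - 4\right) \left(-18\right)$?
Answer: $-211410$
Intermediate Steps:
$- 29 \left(-7 - 20\right) \left(19 - 4\right) \left(-18\right) = - 29 \left(\left(-27\right) 15\right) \left(-18\right) = \left(-29\right) \left(-405\right) \left(-18\right) = 11745 \left(-18\right) = -211410$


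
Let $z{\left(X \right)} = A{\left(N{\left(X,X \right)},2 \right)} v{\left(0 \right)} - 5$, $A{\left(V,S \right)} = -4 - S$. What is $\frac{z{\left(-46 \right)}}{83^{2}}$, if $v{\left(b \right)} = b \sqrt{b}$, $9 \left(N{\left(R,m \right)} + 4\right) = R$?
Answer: $- \frac{5}{6889} \approx -0.00072579$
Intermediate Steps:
$N{\left(R,m \right)} = -4 + \frac{R}{9}$
$v{\left(b \right)} = b^{\frac{3}{2}}$
$z{\left(X \right)} = -5$ ($z{\left(X \right)} = \left(-4 - 2\right) 0^{\frac{3}{2}} - 5 = \left(-4 - 2\right) 0 - 5 = \left(-6\right) 0 - 5 = 0 - 5 = -5$)
$\frac{z{\left(-46 \right)}}{83^{2}} = - \frac{5}{83^{2}} = - \frac{5}{6889}$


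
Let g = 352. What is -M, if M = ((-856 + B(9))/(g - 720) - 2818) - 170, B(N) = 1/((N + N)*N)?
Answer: 177993937/59616 ≈ 2985.7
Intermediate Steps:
B(N) = 1/(2*N**2) (B(N) = 1/(((2*N))*N) = (1/(2*N))/N = 1/(2*N**2))
M = -177993937/59616 (M = ((-856 + (1/2)/9**2)/(352 - 720) - 2818) - 170 = ((-856 + (1/2)*(1/81))/(-368) - 2818) - 170 = ((-856 + 1/162)*(-1/368) - 2818) - 170 = (-138671/162*(-1/368) - 2818) - 170 = (138671/59616 - 2818) - 170 = -167859217/59616 - 170 = -177993937/59616 ≈ -2985.7)
-M = -1*(-177993937/59616) = 177993937/59616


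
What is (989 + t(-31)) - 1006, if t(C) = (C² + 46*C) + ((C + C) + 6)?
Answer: -538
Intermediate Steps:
t(C) = 6 + C² + 48*C (t(C) = (C² + 46*C) + (2*C + 6) = (C² + 46*C) + (6 + 2*C) = 6 + C² + 48*C)
(989 + t(-31)) - 1006 = (989 + (6 + (-31)² + 48*(-31))) - 1006 = (989 + (6 + 961 - 1488)) - 1006 = (989 - 521) - 1006 = 468 - 1006 = -538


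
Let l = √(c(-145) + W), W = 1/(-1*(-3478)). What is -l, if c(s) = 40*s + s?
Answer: -I*√71913593902/3478 ≈ -77.104*I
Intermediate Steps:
c(s) = 41*s
W = 1/3478 ≈ 0.00028752
l = I*√71913593902/3478 (l = √(41*(-145) + 1/3478) = √(-5945 + 1/3478) = √(-20676709/3478) = I*√71913593902/3478 ≈ 77.104*I)
-l = -I*√71913593902/3478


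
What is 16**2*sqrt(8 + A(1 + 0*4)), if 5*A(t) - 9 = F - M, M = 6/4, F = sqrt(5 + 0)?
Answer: 128*sqrt(950 + 20*sqrt(5))/5 ≈ 807.40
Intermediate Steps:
F = sqrt(5) ≈ 2.2361
M = 3/2 (M = 6*(1/4) = 3/2 ≈ 1.5000)
A(t) = 3/2 + sqrt(5)/5 (A(t) = 9/5 + (sqrt(5) - 1*3/2)/5 = 9/5 + (sqrt(5) - 3/2)/5 = 9/5 + (-3/2 + sqrt(5))/5 = 9/5 + (-3/10 + sqrt(5)/5) = 3/2 + sqrt(5)/5)
16**2*sqrt(8 + A(1 + 0*4)) = 16**2*sqrt(8 + (3/2 + sqrt(5)/5)) = 256*sqrt(19/2 + sqrt(5)/5)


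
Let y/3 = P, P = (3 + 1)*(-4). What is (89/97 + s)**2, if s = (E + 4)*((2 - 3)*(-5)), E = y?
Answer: 451605001/9409 ≈ 47997.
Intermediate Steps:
P = -16 (P = 4*(-4) = -16)
y = -48 (y = 3*(-16) = -48)
E = -48
s = -220 (s = (-48 + 4)*((2 - 3)*(-5)) = -(-44)*(-5) = -44*5 = -220)
(89/97 + s)**2 = (89/97 - 220)**2 = (-21251/97)**2 = 451605001/9409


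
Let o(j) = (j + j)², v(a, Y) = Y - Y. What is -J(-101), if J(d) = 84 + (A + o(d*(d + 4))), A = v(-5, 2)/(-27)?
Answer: -383924920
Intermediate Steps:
v(a, Y) = 0
o(j) = 4*j² (o(j) = (2*j)² = 4*j²)
A = 0 (A = 0/(-27) = 0*(-1/27) = 0)
J(d) = 84 + 4*d²*(4 + d)² (J(d) = 84 + (0 + 4*(d*(d + 4))²) = 84 + (0 + 4*(d*(4 + d))²) = 84 + (0 + 4*(d²*(4 + d)²)) = 84 + (0 + 4*d²*(4 + d)²) = 84 + 4*d²*(4 + d)²)
-J(-101) = -(84 + 4*(-101)²*(4 - 101)²) = -(84 + 4*10201*(-97)²) = -(84 + 4*10201*9409) = -(84 + 383924836) = -1*383924920 = -383924920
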